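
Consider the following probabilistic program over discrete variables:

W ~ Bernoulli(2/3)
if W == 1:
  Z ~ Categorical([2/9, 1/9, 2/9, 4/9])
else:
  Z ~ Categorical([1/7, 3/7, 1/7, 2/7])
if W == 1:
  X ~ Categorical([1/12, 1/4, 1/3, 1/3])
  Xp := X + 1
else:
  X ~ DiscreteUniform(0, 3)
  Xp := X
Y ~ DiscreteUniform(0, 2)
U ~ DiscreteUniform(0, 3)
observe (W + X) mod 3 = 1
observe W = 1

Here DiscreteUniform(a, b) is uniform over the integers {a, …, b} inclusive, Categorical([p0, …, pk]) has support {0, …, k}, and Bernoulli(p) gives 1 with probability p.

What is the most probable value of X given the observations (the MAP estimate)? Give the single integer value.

Enumerate traces; 96 have nonzero weight after conditioning:
  (W=1, Z=0, X=0, Y=0, U=0) weight 1/972
  (W=1, Z=0, X=0, Y=0, U=1) weight 1/972
  (W=1, Z=0, X=0, Y=0, U=2) weight 1/972
  (W=1, Z=0, X=0, Y=0, U=3) weight 1/972
  (W=1, Z=0, X=0, Y=1, U=0) weight 1/972
  (W=1, Z=0, X=0, Y=1, U=1) weight 1/972
  (W=1, Z=0, X=0, Y=1, U=2) weight 1/972
  (W=1, Z=0, X=0, Y=1, U=3) weight 1/972
  (W=1, Z=0, X=3, Y=0, U=0) weight 1/243
  … 87 more
Group by X:
  weight(X=0) = 1/18
  weight(X=3) = 2/9
Total weight = 1/18 + 2/9 = 5/18
P(X=0 | obs) = 1/18 / 5/18 = 1/5
P(X=3 | obs) = 2/9 / 5/18 = 4/5
argmax = 3

argmax_v P(X = v | obs) = 3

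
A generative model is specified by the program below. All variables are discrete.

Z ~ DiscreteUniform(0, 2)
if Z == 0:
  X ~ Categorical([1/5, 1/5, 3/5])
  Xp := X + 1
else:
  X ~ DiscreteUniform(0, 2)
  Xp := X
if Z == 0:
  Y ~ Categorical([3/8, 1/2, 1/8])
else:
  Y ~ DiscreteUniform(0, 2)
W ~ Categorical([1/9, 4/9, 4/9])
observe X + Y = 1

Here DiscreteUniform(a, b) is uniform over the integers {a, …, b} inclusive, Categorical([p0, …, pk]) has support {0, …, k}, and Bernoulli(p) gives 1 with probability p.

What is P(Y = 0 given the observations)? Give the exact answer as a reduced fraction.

Enumerate traces; 18 have nonzero weight after conditioning:
  (Z=0, X=0, Y=1, W=0) weight 1/270
  (Z=0, X=0, Y=1, W=1) weight 2/135
  (Z=0, X=0, Y=1, W=2) weight 2/135
  (Z=0, X=1, Y=0, W=0) weight 1/360
  (Z=0, X=1, Y=0, W=1) weight 1/90
  (Z=0, X=1, Y=0, W=2) weight 1/90
  (Z=1, X=0, Y=1, W=0) weight 1/243
  (Z=1, X=0, Y=1, W=1) weight 4/243
  … 10 more
Group by Y:
  weight(Y=0) = 107/1080
  weight(Y=1) = 29/270
Total weight = 107/1080 + 29/270 = 223/1080
P(Y=0 | obs) = 107/1080 / 223/1080 = 107/223
P(Y=1 | obs) = 29/270 / 223/1080 = 116/223

P(Y = 0 | obs) = 107/223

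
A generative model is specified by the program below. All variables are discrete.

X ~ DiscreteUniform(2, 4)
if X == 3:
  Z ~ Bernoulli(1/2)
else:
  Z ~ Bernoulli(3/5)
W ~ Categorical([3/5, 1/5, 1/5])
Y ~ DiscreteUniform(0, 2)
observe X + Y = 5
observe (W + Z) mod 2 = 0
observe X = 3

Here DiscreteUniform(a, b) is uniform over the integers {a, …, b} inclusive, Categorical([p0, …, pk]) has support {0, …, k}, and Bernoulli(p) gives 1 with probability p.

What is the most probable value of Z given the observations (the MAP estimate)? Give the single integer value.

argmax_v P(Z = v | obs) = 0

Enumerate traces; 3 have nonzero weight after conditioning:
  (X=3, Z=0, W=0, Y=2) weight 1/30
  (X=3, Z=0, W=2, Y=2) weight 1/90
  (X=3, Z=1, W=1, Y=2) weight 1/90
Group by Z:
  weight(Z=0) = 2/45
  weight(Z=1) = 1/90
Total weight = 2/45 + 1/90 = 1/18
P(Z=0 | obs) = 2/45 / 1/18 = 4/5
P(Z=1 | obs) = 1/90 / 1/18 = 1/5
argmax = 0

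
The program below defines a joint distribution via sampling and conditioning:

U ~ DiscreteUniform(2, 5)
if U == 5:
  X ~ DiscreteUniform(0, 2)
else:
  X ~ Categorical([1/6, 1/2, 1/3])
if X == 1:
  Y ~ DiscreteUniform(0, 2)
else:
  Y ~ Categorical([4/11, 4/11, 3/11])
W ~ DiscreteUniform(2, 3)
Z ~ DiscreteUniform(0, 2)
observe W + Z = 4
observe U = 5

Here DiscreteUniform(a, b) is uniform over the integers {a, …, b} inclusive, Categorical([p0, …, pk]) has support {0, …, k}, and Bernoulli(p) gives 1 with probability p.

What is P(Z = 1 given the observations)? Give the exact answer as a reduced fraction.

P(Z = 1 | obs) = 1/2

Enumerate traces; 18 have nonzero weight after conditioning:
  (U=5, X=0, Y=0, W=2, Z=2) weight 1/198
  (U=5, X=0, Y=0, W=3, Z=1) weight 1/198
  (U=5, X=0, Y=1, W=2, Z=2) weight 1/198
  (U=5, X=0, Y=1, W=3, Z=1) weight 1/198
  (U=5, X=0, Y=2, W=2, Z=2) weight 1/264
  (U=5, X=0, Y=2, W=3, Z=1) weight 1/264
  (U=5, X=1, Y=0, W=2, Z=2) weight 1/216
  (U=5, X=1, Y=0, W=3, Z=1) weight 1/216
  … 10 more
Group by Z:
  weight(Z=1) = 1/24
  weight(Z=2) = 1/24
Total weight = 1/24 + 1/24 = 1/12
P(Z=1 | obs) = 1/24 / 1/12 = 1/2
P(Z=2 | obs) = 1/24 / 1/12 = 1/2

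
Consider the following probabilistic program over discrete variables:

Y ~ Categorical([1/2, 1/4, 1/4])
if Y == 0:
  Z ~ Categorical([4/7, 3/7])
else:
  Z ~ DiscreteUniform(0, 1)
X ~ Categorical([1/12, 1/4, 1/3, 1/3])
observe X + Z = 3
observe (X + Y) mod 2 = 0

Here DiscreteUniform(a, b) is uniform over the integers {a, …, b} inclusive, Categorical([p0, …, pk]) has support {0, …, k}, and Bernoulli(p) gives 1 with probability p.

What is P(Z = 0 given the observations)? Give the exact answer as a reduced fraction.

Enumerate traces; 3 have nonzero weight after conditioning:
  (Y=0, Z=1, X=2) weight 1/14
  (Y=1, Z=0, X=3) weight 1/24
  (Y=2, Z=1, X=2) weight 1/24
Group by Z:
  weight(Z=0) = 1/24
  weight(Z=1) = 19/168
Total weight = 1/24 + 19/168 = 13/84
P(Z=0 | obs) = 1/24 / 13/84 = 7/26
P(Z=1 | obs) = 19/168 / 13/84 = 19/26

P(Z = 0 | obs) = 7/26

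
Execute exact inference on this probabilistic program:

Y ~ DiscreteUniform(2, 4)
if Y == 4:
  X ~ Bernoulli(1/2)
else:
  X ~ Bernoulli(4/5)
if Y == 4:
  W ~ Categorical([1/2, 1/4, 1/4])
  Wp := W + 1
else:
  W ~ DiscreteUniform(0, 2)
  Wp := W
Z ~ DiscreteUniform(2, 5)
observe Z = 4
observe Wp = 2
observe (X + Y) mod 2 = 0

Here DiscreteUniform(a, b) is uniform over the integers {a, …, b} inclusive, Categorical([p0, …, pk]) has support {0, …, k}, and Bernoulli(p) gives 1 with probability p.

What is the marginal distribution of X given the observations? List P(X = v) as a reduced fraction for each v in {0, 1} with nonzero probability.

P(X=0) = 23/55, P(X=1) = 32/55

Enumerate traces; 3 have nonzero weight after conditioning:
  (Y=2, X=0, W=2, Z=4) weight 1/180
  (Y=3, X=1, W=2, Z=4) weight 1/45
  (Y=4, X=0, W=1, Z=4) weight 1/96
Group by X:
  weight(X=0) = 23/1440
  weight(X=1) = 1/45
Total weight = 23/1440 + 1/45 = 11/288
P(X=0 | obs) = 23/1440 / 11/288 = 23/55
P(X=1 | obs) = 1/45 / 11/288 = 32/55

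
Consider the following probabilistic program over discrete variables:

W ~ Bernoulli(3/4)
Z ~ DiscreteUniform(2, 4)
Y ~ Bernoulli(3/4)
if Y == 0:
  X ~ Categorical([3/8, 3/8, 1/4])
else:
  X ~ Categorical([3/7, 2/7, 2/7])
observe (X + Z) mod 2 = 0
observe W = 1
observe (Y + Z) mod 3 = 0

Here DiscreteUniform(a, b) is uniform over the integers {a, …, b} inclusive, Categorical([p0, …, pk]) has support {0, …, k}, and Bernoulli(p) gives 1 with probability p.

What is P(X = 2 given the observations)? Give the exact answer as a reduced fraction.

P(X = 2 | obs) = 16/47

Enumerate traces; 3 have nonzero weight after conditioning:
  (W=1, Z=2, Y=1, X=0) weight 9/112
  (W=1, Z=2, Y=1, X=2) weight 3/56
  (W=1, Z=3, Y=0, X=1) weight 3/128
Group by X:
  weight(X=0) = 9/112
  weight(X=1) = 3/128
  weight(X=2) = 3/56
Total weight = 9/112 + 3/128 + 3/56 = 141/896
P(X=0 | obs) = 9/112 / 141/896 = 24/47
P(X=1 | obs) = 3/128 / 141/896 = 7/47
P(X=2 | obs) = 3/56 / 141/896 = 16/47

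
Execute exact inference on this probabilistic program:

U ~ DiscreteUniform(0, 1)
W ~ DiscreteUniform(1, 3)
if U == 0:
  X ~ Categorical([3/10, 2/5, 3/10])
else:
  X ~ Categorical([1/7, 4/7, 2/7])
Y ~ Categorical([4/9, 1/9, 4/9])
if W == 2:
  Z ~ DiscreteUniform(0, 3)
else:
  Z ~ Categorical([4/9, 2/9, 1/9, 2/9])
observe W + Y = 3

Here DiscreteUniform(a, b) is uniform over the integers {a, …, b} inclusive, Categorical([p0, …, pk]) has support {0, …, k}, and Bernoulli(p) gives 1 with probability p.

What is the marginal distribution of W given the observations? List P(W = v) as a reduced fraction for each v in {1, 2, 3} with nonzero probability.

Enumerate traces; 72 have nonzero weight after conditioning:
  (U=0, W=1, X=0, Y=2, Z=0) weight 4/405
  (U=0, W=1, X=0, Y=2, Z=1) weight 2/405
  (U=0, W=1, X=0, Y=2, Z=2) weight 1/405
  (U=0, W=1, X=0, Y=2, Z=3) weight 2/405
  (U=0, W=1, X=1, Y=2, Z=0) weight 16/1215
  (U=0, W=1, X=1, Y=2, Z=1) weight 8/1215
  (U=0, W=1, X=1, Y=2, Z=2) weight 4/1215
  (U=0, W=1, X=1, Y=2, Z=3) weight 8/1215
  (U=0, W=2, X=0, Y=1, Z=0) weight 1/720
  (U=0, W=3, X=0, Y=0, Z=0) weight 4/405
  … 62 more
Group by W:
  weight(W=1) = 4/27
  weight(W=2) = 1/27
  weight(W=3) = 4/27
Total weight = 4/27 + 1/27 + 4/27 = 1/3
P(W=1 | obs) = 4/27 / 1/3 = 4/9
P(W=2 | obs) = 1/27 / 1/3 = 1/9
P(W=3 | obs) = 4/27 / 1/3 = 4/9

P(W=1) = 4/9, P(W=2) = 1/9, P(W=3) = 4/9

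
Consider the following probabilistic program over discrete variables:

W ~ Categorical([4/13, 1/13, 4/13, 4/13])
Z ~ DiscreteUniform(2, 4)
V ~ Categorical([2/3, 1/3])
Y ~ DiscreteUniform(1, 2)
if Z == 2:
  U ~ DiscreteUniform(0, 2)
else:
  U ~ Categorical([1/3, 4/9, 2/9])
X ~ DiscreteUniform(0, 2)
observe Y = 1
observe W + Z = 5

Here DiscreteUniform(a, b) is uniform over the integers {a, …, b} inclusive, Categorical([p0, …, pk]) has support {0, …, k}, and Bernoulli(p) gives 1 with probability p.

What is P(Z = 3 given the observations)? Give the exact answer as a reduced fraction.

Enumerate traces; 54 have nonzero weight after conditioning:
  (W=1, Z=4, V=0, Y=1, U=0, X=0) weight 1/1053
  (W=1, Z=4, V=0, Y=1, U=0, X=1) weight 1/1053
  (W=1, Z=4, V=0, Y=1, U=0, X=2) weight 1/1053
  (W=1, Z=4, V=0, Y=1, U=1, X=0) weight 4/3159
  (W=1, Z=4, V=0, Y=1, U=1, X=1) weight 4/3159
  (W=1, Z=4, V=0, Y=1, U=1, X=2) weight 4/3159
  (W=1, Z=4, V=0, Y=1, U=2, X=0) weight 2/3159
  (W=1, Z=4, V=0, Y=1, U=2, X=1) weight 2/3159
  (W=2, Z=3, V=0, Y=1, U=0, X=0) weight 4/1053
  (W=3, Z=2, V=0, Y=1, U=0, X=0) weight 4/1053
  … 44 more
Group by Z:
  weight(Z=2) = 2/39
  weight(Z=3) = 2/39
  weight(Z=4) = 1/78
Total weight = 2/39 + 2/39 + 1/78 = 3/26
P(Z=2 | obs) = 2/39 / 3/26 = 4/9
P(Z=3 | obs) = 2/39 / 3/26 = 4/9
P(Z=4 | obs) = 1/78 / 3/26 = 1/9

P(Z = 3 | obs) = 4/9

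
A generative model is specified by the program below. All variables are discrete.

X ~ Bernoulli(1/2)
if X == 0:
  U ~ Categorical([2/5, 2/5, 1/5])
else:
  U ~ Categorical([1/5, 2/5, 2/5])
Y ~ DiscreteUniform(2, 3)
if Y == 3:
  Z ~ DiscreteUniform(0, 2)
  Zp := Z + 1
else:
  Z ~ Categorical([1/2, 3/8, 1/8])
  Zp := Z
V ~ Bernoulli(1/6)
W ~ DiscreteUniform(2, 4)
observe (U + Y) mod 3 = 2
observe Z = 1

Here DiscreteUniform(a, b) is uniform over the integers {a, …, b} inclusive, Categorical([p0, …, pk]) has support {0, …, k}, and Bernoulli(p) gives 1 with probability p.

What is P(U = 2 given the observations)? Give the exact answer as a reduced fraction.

P(U = 2 | obs) = 8/17

Enumerate traces; 24 have nonzero weight after conditioning:
  (X=0, U=0, Y=2, Z=1, V=0, W=2) weight 1/96
  (X=0, U=0, Y=2, Z=1, V=0, W=3) weight 1/96
  (X=0, U=0, Y=2, Z=1, V=0, W=4) weight 1/96
  (X=0, U=0, Y=2, Z=1, V=1, W=2) weight 1/480
  (X=0, U=0, Y=2, Z=1, V=1, W=3) weight 1/480
  (X=0, U=0, Y=2, Z=1, V=1, W=4) weight 1/480
  (X=0, U=2, Y=3, Z=1, V=0, W=2) weight 1/216
  (X=0, U=2, Y=3, Z=1, V=0, W=3) weight 1/216
  … 16 more
Group by U:
  weight(U=0) = 9/160
  weight(U=2) = 1/20
Total weight = 9/160 + 1/20 = 17/160
P(U=0 | obs) = 9/160 / 17/160 = 9/17
P(U=2 | obs) = 1/20 / 17/160 = 8/17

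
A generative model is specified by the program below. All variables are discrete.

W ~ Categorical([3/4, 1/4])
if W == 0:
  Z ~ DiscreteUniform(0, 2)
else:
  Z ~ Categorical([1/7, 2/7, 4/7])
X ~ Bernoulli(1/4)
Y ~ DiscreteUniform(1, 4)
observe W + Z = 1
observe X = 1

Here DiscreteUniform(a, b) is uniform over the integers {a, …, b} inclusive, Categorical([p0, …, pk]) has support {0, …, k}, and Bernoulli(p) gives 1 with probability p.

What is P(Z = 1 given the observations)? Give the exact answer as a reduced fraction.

Enumerate traces; 8 have nonzero weight after conditioning:
  (W=0, Z=1, X=1, Y=1) weight 1/64
  (W=0, Z=1, X=1, Y=2) weight 1/64
  (W=0, Z=1, X=1, Y=3) weight 1/64
  (W=0, Z=1, X=1, Y=4) weight 1/64
  (W=1, Z=0, X=1, Y=1) weight 1/448
  (W=1, Z=0, X=1, Y=2) weight 1/448
  (W=1, Z=0, X=1, Y=3) weight 1/448
  (W=1, Z=0, X=1, Y=4) weight 1/448
Group by Z:
  weight(Z=0) = 1/112
  weight(Z=1) = 1/16
Total weight = 1/112 + 1/16 = 1/14
P(Z=0 | obs) = 1/112 / 1/14 = 1/8
P(Z=1 | obs) = 1/16 / 1/14 = 7/8

P(Z = 1 | obs) = 7/8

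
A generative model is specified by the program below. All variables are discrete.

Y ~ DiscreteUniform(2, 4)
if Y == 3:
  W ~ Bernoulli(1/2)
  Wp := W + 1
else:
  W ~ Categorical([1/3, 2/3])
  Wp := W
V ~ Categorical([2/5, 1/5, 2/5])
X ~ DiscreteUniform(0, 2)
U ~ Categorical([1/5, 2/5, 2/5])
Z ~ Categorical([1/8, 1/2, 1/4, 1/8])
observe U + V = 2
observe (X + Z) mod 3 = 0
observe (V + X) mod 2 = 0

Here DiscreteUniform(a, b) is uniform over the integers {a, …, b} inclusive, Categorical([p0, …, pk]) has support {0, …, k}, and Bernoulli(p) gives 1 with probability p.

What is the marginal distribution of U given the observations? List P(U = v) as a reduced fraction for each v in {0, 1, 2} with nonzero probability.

Enumerate traces; 42 have nonzero weight after conditioning:
  (Y=2, W=0, V=0, X=0, U=2, Z=0) weight 1/1350
  (Y=2, W=0, V=0, X=0, U=2, Z=3) weight 1/1350
  (Y=2, W=0, V=0, X=2, U=2, Z=1) weight 2/675
  (Y=2, W=0, V=1, X=1, U=1, Z=2) weight 1/1350
  (Y=2, W=0, V=2, X=0, U=0, Z=0) weight 1/2700
  (Y=2, W=0, V=2, X=0, U=0, Z=3) weight 1/2700
  (Y=2, W=0, V=2, X=2, U=0, Z=1) weight 1/675
  (Y=2, W=1, V=0, X=0, U=2, Z=0) weight 1/675
  … 34 more
Group by U:
  weight(U=0) = 1/50
  weight(U=1) = 1/150
  weight(U=2) = 1/25
Total weight = 1/50 + 1/150 + 1/25 = 1/15
P(U=0 | obs) = 1/50 / 1/15 = 3/10
P(U=1 | obs) = 1/150 / 1/15 = 1/10
P(U=2 | obs) = 1/25 / 1/15 = 3/5

P(U=0) = 3/10, P(U=1) = 1/10, P(U=2) = 3/5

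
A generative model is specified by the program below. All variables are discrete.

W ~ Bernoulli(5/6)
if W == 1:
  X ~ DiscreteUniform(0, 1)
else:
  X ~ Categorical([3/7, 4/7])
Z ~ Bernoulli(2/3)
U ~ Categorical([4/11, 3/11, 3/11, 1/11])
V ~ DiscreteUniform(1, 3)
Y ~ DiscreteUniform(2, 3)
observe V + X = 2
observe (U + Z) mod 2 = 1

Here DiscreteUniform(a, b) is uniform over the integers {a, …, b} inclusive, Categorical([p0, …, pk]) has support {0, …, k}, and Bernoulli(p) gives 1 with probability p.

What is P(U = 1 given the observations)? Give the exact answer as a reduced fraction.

P(U = 1 | obs) = 1/6

Enumerate traces; 32 have nonzero weight after conditioning:
  (W=0, X=0, Z=0, U=1, V=2, Y=2) weight 1/924
  (W=0, X=0, Z=0, U=1, V=2, Y=3) weight 1/924
  (W=0, X=0, Z=0, U=3, V=2, Y=2) weight 1/2772
  (W=0, X=0, Z=0, U=3, V=2, Y=3) weight 1/2772
  (W=0, X=0, Z=1, U=0, V=2, Y=2) weight 2/693
  (W=0, X=0, Z=1, U=0, V=2, Y=3) weight 2/693
  (W=0, X=0, Z=1, U=2, V=2, Y=2) weight 1/462
  (W=0, X=0, Z=1, U=2, V=2, Y=3) weight 1/462
  … 24 more
Group by U:
  weight(U=0) = 8/99
  weight(U=1) = 1/33
  weight(U=2) = 2/33
  weight(U=3) = 1/99
Total weight = 8/99 + 1/33 + 2/33 + 1/99 = 2/11
P(U=0 | obs) = 8/99 / 2/11 = 4/9
P(U=1 | obs) = 1/33 / 2/11 = 1/6
P(U=2 | obs) = 2/33 / 2/11 = 1/3
P(U=3 | obs) = 1/99 / 2/11 = 1/18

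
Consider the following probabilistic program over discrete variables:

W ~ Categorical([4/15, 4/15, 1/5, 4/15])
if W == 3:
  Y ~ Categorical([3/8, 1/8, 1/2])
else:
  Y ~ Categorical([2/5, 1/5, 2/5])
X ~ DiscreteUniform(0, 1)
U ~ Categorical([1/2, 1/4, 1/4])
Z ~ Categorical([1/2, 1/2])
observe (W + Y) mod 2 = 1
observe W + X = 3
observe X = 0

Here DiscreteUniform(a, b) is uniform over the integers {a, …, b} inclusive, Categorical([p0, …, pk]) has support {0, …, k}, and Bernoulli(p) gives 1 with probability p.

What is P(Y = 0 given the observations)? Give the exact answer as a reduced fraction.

Enumerate traces; 12 have nonzero weight after conditioning:
  (W=3, Y=0, X=0, U=0, Z=0) weight 1/80
  (W=3, Y=0, X=0, U=0, Z=1) weight 1/80
  (W=3, Y=0, X=0, U=1, Z=0) weight 1/160
  (W=3, Y=0, X=0, U=1, Z=1) weight 1/160
  (W=3, Y=0, X=0, U=2, Z=0) weight 1/160
  (W=3, Y=0, X=0, U=2, Z=1) weight 1/160
  (W=3, Y=2, X=0, U=0, Z=0) weight 1/60
  (W=3, Y=2, X=0, U=0, Z=1) weight 1/60
  … 4 more
Group by Y:
  weight(Y=0) = 1/20
  weight(Y=2) = 1/15
Total weight = 1/20 + 1/15 = 7/60
P(Y=0 | obs) = 1/20 / 7/60 = 3/7
P(Y=2 | obs) = 1/15 / 7/60 = 4/7

P(Y = 0 | obs) = 3/7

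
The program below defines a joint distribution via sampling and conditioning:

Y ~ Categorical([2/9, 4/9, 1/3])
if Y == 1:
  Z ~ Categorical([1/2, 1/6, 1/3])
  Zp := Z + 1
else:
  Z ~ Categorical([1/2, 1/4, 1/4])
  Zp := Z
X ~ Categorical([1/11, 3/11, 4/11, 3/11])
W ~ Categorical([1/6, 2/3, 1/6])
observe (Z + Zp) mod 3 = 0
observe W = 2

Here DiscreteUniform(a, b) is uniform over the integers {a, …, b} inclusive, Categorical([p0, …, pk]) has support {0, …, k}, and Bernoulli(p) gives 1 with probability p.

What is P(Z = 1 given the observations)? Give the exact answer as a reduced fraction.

Enumerate traces; 12 have nonzero weight after conditioning:
  (Y=0, Z=0, X=0, W=2) weight 1/594
  (Y=0, Z=0, X=1, W=2) weight 1/198
  (Y=0, Z=0, X=2, W=2) weight 2/297
  (Y=0, Z=0, X=3, W=2) weight 1/198
  (Y=1, Z=1, X=0, W=2) weight 1/891
  (Y=1, Z=1, X=1, W=2) weight 1/297
  (Y=1, Z=1, X=2, W=2) weight 4/891
  (Y=1, Z=1, X=3, W=2) weight 1/297
  … 4 more
Group by Z:
  weight(Z=0) = 5/108
  weight(Z=1) = 1/81
Total weight = 5/108 + 1/81 = 19/324
P(Z=0 | obs) = 5/108 / 19/324 = 15/19
P(Z=1 | obs) = 1/81 / 19/324 = 4/19

P(Z = 1 | obs) = 4/19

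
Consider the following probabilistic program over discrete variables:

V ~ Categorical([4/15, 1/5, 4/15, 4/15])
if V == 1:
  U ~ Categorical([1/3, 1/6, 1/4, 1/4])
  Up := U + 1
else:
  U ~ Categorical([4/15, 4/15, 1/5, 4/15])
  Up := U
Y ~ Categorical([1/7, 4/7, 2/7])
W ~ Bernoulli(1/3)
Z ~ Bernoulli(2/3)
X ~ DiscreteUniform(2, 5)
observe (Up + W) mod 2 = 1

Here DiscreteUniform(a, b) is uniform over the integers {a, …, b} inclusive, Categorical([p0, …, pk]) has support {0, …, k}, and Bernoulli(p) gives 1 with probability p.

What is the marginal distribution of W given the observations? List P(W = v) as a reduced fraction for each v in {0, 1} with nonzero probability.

P(W=0) = 326/463, P(W=1) = 137/463

Enumerate traces; 384 have nonzero weight after conditioning:
  (V=0, U=0, Y=0, W=1, Z=0, X=2) weight 4/14175
  (V=0, U=0, Y=0, W=1, Z=0, X=3) weight 4/14175
  (V=0, U=0, Y=0, W=1, Z=0, X=4) weight 4/14175
  (V=0, U=0, Y=0, W=1, Z=0, X=5) weight 4/14175
  (V=0, U=0, Y=0, W=1, Z=1, X=2) weight 8/14175
  (V=0, U=0, Y=0, W=1, Z=1, X=3) weight 8/14175
  (V=0, U=0, Y=0, W=1, Z=1, X=4) weight 8/14175
  (V=0, U=0, Y=0, W=1, Z=1, X=5) weight 8/14175
  (V=0, U=1, Y=0, W=0, Z=0, X=2) weight 8/14175
  … 375 more
Group by W:
  weight(W=0) = 163/450
  weight(W=1) = 137/900
Total weight = 163/450 + 137/900 = 463/900
P(W=0 | obs) = 163/450 / 463/900 = 326/463
P(W=1 | obs) = 137/900 / 463/900 = 137/463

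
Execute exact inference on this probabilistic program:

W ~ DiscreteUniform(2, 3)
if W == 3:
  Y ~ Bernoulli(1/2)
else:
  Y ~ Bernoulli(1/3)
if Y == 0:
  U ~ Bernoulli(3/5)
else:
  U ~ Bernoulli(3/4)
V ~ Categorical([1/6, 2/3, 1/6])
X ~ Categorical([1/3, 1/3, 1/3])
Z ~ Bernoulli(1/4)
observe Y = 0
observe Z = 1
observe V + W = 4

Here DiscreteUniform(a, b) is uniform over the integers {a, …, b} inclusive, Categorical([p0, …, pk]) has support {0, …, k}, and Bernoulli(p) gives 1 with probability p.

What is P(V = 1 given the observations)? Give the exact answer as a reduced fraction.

Enumerate traces; 12 have nonzero weight after conditioning:
  (W=2, Y=0, U=0, V=2, X=0, Z=1) weight 1/540
  (W=2, Y=0, U=0, V=2, X=1, Z=1) weight 1/540
  (W=2, Y=0, U=0, V=2, X=2, Z=1) weight 1/540
  (W=2, Y=0, U=1, V=2, X=0, Z=1) weight 1/360
  (W=2, Y=0, U=1, V=2, X=1, Z=1) weight 1/360
  (W=2, Y=0, U=1, V=2, X=2, Z=1) weight 1/360
  (W=3, Y=0, U=0, V=1, X=0, Z=1) weight 1/180
  (W=3, Y=0, U=0, V=1, X=1, Z=1) weight 1/180
  … 4 more
Group by V:
  weight(V=1) = 1/24
  weight(V=2) = 1/72
Total weight = 1/24 + 1/72 = 1/18
P(V=1 | obs) = 1/24 / 1/18 = 3/4
P(V=2 | obs) = 1/72 / 1/18 = 1/4

P(V = 1 | obs) = 3/4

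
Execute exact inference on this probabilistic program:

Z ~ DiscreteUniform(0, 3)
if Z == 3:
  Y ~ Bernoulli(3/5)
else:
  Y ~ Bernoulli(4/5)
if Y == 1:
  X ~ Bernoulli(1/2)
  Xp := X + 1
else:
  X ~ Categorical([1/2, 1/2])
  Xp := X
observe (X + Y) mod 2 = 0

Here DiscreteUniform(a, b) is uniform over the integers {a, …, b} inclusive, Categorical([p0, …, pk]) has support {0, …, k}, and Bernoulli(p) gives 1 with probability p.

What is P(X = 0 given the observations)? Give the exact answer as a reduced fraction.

Enumerate traces; 8 have nonzero weight after conditioning:
  (Z=0, Y=0, X=0) weight 1/40
  (Z=0, Y=1, X=1) weight 1/10
  (Z=1, Y=0, X=0) weight 1/40
  (Z=1, Y=1, X=1) weight 1/10
  (Z=2, Y=0, X=0) weight 1/40
  (Z=2, Y=1, X=1) weight 1/10
  (Z=3, Y=0, X=0) weight 1/20
  (Z=3, Y=1, X=1) weight 3/40
Group by X:
  weight(X=0) = 1/8
  weight(X=1) = 3/8
Total weight = 1/8 + 3/8 = 1/2
P(X=0 | obs) = 1/8 / 1/2 = 1/4
P(X=1 | obs) = 3/8 / 1/2 = 3/4

P(X = 0 | obs) = 1/4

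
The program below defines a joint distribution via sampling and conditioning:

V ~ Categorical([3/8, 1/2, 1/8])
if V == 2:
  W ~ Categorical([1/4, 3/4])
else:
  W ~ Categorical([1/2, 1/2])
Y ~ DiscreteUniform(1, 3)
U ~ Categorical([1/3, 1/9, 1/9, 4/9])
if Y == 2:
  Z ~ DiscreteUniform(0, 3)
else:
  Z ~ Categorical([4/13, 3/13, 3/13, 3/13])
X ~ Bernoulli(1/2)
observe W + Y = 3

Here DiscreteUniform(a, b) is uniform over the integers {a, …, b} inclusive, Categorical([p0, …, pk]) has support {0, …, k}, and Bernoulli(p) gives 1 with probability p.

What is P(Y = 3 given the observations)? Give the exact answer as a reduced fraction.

P(Y = 3 | obs) = 15/32

Enumerate traces; 192 have nonzero weight after conditioning:
  (V=0, W=0, Y=3, U=0, Z=0, X=0) weight 1/312
  (V=0, W=0, Y=3, U=0, Z=0, X=1) weight 1/312
  (V=0, W=0, Y=3, U=0, Z=1, X=0) weight 1/416
  (V=0, W=0, Y=3, U=0, Z=1, X=1) weight 1/416
  (V=0, W=0, Y=3, U=0, Z=2, X=0) weight 1/416
  (V=0, W=0, Y=3, U=0, Z=2, X=1) weight 1/416
  (V=0, W=0, Y=3, U=0, Z=3, X=0) weight 1/416
  (V=0, W=0, Y=3, U=0, Z=3, X=1) weight 1/416
  (V=0, W=1, Y=2, U=0, Z=0, X=0) weight 1/384
  … 183 more
Group by Y:
  weight(Y=2) = 17/96
  weight(Y=3) = 5/32
Total weight = 17/96 + 5/32 = 1/3
P(Y=2 | obs) = 17/96 / 1/3 = 17/32
P(Y=3 | obs) = 5/32 / 1/3 = 15/32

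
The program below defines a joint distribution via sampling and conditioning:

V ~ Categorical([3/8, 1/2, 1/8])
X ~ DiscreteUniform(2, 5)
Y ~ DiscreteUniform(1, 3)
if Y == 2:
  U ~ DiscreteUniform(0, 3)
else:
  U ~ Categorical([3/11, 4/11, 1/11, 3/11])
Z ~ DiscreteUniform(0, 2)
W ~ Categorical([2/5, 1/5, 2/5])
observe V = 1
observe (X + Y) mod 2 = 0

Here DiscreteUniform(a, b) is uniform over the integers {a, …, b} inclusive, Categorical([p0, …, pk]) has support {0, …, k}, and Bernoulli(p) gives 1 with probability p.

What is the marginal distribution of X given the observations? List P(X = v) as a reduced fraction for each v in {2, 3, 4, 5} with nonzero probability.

P(X=2) = 1/6, P(X=3) = 1/3, P(X=4) = 1/6, P(X=5) = 1/3

Enumerate traces; 216 have nonzero weight after conditioning:
  (V=1, X=2, Y=2, U=0, Z=0, W=0) weight 1/720
  (V=1, X=2, Y=2, U=0, Z=0, W=1) weight 1/1440
  (V=1, X=2, Y=2, U=0, Z=0, W=2) weight 1/720
  (V=1, X=2, Y=2, U=0, Z=1, W=0) weight 1/720
  (V=1, X=2, Y=2, U=0, Z=1, W=1) weight 1/1440
  (V=1, X=2, Y=2, U=0, Z=1, W=2) weight 1/720
  (V=1, X=2, Y=2, U=0, Z=2, W=0) weight 1/720
  (V=1, X=2, Y=2, U=0, Z=2, W=1) weight 1/1440
  (V=1, X=3, Y=1, U=0, Z=0, W=0) weight 1/660
  (V=1, X=4, Y=2, U=0, Z=0, W=0) weight 1/720
  … 206 more
Group by X:
  weight(X=2) = 1/24
  weight(X=3) = 1/12
  weight(X=4) = 1/24
  weight(X=5) = 1/12
Total weight = 1/24 + 1/12 + 1/24 + 1/12 = 1/4
P(X=2 | obs) = 1/24 / 1/4 = 1/6
P(X=3 | obs) = 1/12 / 1/4 = 1/3
P(X=4 | obs) = 1/24 / 1/4 = 1/6
P(X=5 | obs) = 1/12 / 1/4 = 1/3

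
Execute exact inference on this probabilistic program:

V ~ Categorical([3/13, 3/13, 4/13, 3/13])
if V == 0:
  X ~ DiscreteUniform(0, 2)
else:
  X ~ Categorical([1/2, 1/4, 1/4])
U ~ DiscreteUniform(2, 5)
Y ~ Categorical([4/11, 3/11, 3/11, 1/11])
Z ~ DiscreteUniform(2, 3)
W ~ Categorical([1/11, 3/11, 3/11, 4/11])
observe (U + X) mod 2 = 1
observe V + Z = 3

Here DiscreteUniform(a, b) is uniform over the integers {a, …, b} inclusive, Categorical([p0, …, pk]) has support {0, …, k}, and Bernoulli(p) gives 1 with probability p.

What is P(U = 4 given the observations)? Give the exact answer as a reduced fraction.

Enumerate traces; 192 have nonzero weight after conditioning:
  (V=0, X=0, U=3, Y=0, Z=3, W=0) weight 1/3146
  (V=0, X=0, U=3, Y=0, Z=3, W=1) weight 3/3146
  (V=0, X=0, U=3, Y=0, Z=3, W=2) weight 3/3146
  (V=0, X=0, U=3, Y=0, Z=3, W=3) weight 2/1573
  (V=0, X=0, U=3, Y=1, Z=3, W=0) weight 3/12584
  (V=0, X=0, U=3, Y=1, Z=3, W=1) weight 9/12584
  (V=0, X=0, U=3, Y=1, Z=3, W=2) weight 9/12584
  (V=0, X=0, U=3, Y=1, Z=3, W=3) weight 3/3146
  (V=0, X=0, U=5, Y=0, Z=3, W=0) weight 1/3146
  (V=0, X=1, U=2, Y=0, Z=3, W=0) weight 1/3146
  … 182 more
Group by U:
  weight(U=2) = 7/416
  weight(U=3) = 17/416
  weight(U=4) = 7/416
  weight(U=5) = 17/416
Total weight = 7/416 + 17/416 + 7/416 + 17/416 = 3/26
P(U=2 | obs) = 7/416 / 3/26 = 7/48
P(U=3 | obs) = 17/416 / 3/26 = 17/48
P(U=4 | obs) = 7/416 / 3/26 = 7/48
P(U=5 | obs) = 17/416 / 3/26 = 17/48

P(U = 4 | obs) = 7/48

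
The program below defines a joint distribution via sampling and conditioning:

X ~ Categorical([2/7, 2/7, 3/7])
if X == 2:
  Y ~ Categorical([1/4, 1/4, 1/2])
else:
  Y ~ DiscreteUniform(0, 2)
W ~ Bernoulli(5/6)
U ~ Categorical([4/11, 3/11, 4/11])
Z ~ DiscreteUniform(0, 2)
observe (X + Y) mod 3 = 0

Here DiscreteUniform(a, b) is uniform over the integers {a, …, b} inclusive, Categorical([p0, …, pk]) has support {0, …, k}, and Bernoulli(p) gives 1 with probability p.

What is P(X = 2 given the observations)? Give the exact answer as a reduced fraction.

P(X = 2 | obs) = 9/25

Enumerate traces; 54 have nonzero weight after conditioning:
  (X=0, Y=0, W=0, U=0, Z=0) weight 4/2079
  (X=0, Y=0, W=0, U=0, Z=1) weight 4/2079
  (X=0, Y=0, W=0, U=0, Z=2) weight 4/2079
  (X=0, Y=0, W=0, U=1, Z=0) weight 1/693
  (X=0, Y=0, W=0, U=1, Z=1) weight 1/693
  (X=0, Y=0, W=0, U=1, Z=2) weight 1/693
  (X=0, Y=0, W=0, U=2, Z=0) weight 4/2079
  (X=0, Y=0, W=0, U=2, Z=1) weight 4/2079
  (X=1, Y=2, W=0, U=0, Z=0) weight 4/2079
  (X=2, Y=1, W=0, U=0, Z=0) weight 1/462
  … 44 more
Group by X:
  weight(X=0) = 2/21
  weight(X=1) = 2/21
  weight(X=2) = 3/28
Total weight = 2/21 + 2/21 + 3/28 = 25/84
P(X=0 | obs) = 2/21 / 25/84 = 8/25
P(X=1 | obs) = 2/21 / 25/84 = 8/25
P(X=2 | obs) = 3/28 / 25/84 = 9/25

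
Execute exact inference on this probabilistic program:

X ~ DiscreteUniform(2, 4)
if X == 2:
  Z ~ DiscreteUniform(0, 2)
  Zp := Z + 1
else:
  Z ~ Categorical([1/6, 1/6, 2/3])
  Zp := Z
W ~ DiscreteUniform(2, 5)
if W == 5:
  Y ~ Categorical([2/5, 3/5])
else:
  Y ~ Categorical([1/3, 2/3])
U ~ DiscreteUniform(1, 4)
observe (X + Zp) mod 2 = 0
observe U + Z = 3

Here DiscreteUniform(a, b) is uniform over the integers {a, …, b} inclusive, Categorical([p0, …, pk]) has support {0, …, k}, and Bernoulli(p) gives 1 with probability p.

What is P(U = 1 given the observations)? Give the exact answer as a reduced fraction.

P(U = 1 | obs) = 1/2

Enumerate traces; 32 have nonzero weight after conditioning:
  (X=2, Z=1, W=2, Y=0, U=2) weight 1/432
  (X=2, Z=1, W=2, Y=1, U=2) weight 1/216
  (X=2, Z=1, W=3, Y=0, U=2) weight 1/432
  (X=2, Z=1, W=3, Y=1, U=2) weight 1/216
  (X=2, Z=1, W=4, Y=0, U=2) weight 1/432
  (X=2, Z=1, W=4, Y=1, U=2) weight 1/216
  (X=2, Z=1, W=5, Y=0, U=2) weight 1/360
  (X=2, Z=1, W=5, Y=1, U=2) weight 1/240
  (X=4, Z=0, W=2, Y=0, U=3) weight 1/864
  (X=4, Z=2, W=2, Y=0, U=1) weight 1/216
  … 22 more
Group by U:
  weight(U=1) = 1/18
  weight(U=2) = 1/24
  weight(U=3) = 1/72
Total weight = 1/18 + 1/24 + 1/72 = 1/9
P(U=1 | obs) = 1/18 / 1/9 = 1/2
P(U=2 | obs) = 1/24 / 1/9 = 3/8
P(U=3 | obs) = 1/72 / 1/9 = 1/8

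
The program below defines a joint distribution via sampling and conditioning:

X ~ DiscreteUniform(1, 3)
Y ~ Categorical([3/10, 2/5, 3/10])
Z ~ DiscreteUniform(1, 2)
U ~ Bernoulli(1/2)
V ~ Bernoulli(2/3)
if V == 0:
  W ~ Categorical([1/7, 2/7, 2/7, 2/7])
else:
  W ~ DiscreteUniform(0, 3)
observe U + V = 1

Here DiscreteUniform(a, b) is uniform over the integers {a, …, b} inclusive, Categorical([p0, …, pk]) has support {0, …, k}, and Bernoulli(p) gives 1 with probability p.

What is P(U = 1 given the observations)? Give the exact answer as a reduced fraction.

Enumerate traces; 144 have nonzero weight after conditioning:
  (X=1, Y=0, Z=1, U=0, V=1, W=0) weight 1/240
  (X=1, Y=0, Z=1, U=0, V=1, W=1) weight 1/240
  (X=1, Y=0, Z=1, U=0, V=1, W=2) weight 1/240
  (X=1, Y=0, Z=1, U=0, V=1, W=3) weight 1/240
  (X=1, Y=0, Z=1, U=1, V=0, W=0) weight 1/840
  (X=1, Y=0, Z=1, U=1, V=0, W=1) weight 1/420
  (X=1, Y=0, Z=1, U=1, V=0, W=2) weight 1/420
  (X=1, Y=0, Z=1, U=1, V=0, W=3) weight 1/420
  … 136 more
Group by U:
  weight(U=0) = 1/3
  weight(U=1) = 1/6
Total weight = 1/3 + 1/6 = 1/2
P(U=0 | obs) = 1/3 / 1/2 = 2/3
P(U=1 | obs) = 1/6 / 1/2 = 1/3

P(U = 1 | obs) = 1/3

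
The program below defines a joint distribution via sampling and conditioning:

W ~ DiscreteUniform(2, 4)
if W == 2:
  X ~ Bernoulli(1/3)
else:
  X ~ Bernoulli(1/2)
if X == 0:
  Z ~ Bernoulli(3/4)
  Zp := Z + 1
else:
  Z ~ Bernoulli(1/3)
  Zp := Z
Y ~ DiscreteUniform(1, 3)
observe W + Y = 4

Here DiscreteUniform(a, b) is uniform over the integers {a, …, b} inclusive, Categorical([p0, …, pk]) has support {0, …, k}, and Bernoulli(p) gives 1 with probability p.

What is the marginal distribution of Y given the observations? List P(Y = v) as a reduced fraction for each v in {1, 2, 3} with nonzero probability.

Enumerate traces; 8 have nonzero weight after conditioning:
  (W=2, X=0, Z=0, Y=2) weight 1/54
  (W=2, X=0, Z=1, Y=2) weight 1/18
  (W=2, X=1, Z=0, Y=2) weight 2/81
  (W=2, X=1, Z=1, Y=2) weight 1/81
  (W=3, X=0, Z=0, Y=1) weight 1/72
  (W=3, X=0, Z=1, Y=1) weight 1/24
  (W=3, X=1, Z=0, Y=1) weight 1/27
  (W=3, X=1, Z=1, Y=1) weight 1/54
Group by Y:
  weight(Y=1) = 1/9
  weight(Y=2) = 1/9
Total weight = 1/9 + 1/9 = 2/9
P(Y=1 | obs) = 1/9 / 2/9 = 1/2
P(Y=2 | obs) = 1/9 / 2/9 = 1/2

P(Y=1) = 1/2, P(Y=2) = 1/2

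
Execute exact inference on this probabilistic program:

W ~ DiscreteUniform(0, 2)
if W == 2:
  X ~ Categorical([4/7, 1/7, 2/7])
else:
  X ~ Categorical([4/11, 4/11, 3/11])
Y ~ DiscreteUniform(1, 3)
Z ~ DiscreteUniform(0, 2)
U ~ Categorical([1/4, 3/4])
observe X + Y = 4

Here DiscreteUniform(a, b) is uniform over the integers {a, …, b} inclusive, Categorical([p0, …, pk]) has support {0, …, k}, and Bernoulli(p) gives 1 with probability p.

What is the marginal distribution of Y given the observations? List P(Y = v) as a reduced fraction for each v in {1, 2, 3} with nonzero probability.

Enumerate traces; 36 have nonzero weight after conditioning:
  (W=0, X=1, Y=3, Z=0, U=0) weight 1/297
  (W=0, X=1, Y=3, Z=0, U=1) weight 1/99
  (W=0, X=1, Y=3, Z=1, U=0) weight 1/297
  (W=0, X=1, Y=3, Z=1, U=1) weight 1/99
  (W=0, X=1, Y=3, Z=2, U=0) weight 1/297
  (W=0, X=1, Y=3, Z=2, U=1) weight 1/99
  (W=0, X=2, Y=2, Z=0, U=0) weight 1/396
  (W=0, X=2, Y=2, Z=0, U=1) weight 1/132
  … 28 more
Group by Y:
  weight(Y=2) = 64/693
  weight(Y=3) = 67/693
Total weight = 64/693 + 67/693 = 131/693
P(Y=2 | obs) = 64/693 / 131/693 = 64/131
P(Y=3 | obs) = 67/693 / 131/693 = 67/131

P(Y=2) = 64/131, P(Y=3) = 67/131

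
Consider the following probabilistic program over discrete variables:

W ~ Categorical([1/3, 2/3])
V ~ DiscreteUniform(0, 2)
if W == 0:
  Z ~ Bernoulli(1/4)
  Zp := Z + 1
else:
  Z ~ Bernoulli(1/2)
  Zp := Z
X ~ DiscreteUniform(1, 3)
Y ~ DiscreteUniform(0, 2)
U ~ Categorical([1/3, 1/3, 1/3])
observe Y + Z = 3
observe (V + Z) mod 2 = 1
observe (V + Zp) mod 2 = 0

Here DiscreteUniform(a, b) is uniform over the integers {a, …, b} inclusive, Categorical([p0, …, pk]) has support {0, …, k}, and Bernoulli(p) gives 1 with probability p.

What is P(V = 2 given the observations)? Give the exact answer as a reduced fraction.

P(V = 2 | obs) = 1/2

Enumerate traces; 18 have nonzero weight after conditioning:
  (W=0, V=0, Z=1, X=1, Y=2, U=0) weight 1/972
  (W=0, V=0, Z=1, X=1, Y=2, U=1) weight 1/972
  (W=0, V=0, Z=1, X=1, Y=2, U=2) weight 1/972
  (W=0, V=0, Z=1, X=2, Y=2, U=0) weight 1/972
  (W=0, V=0, Z=1, X=2, Y=2, U=1) weight 1/972
  (W=0, V=0, Z=1, X=2, Y=2, U=2) weight 1/972
  (W=0, V=0, Z=1, X=3, Y=2, U=0) weight 1/972
  (W=0, V=0, Z=1, X=3, Y=2, U=1) weight 1/972
  (W=0, V=2, Z=1, X=1, Y=2, U=0) weight 1/972
  … 9 more
Group by V:
  weight(V=0) = 1/108
  weight(V=2) = 1/108
Total weight = 1/108 + 1/108 = 1/54
P(V=0 | obs) = 1/108 / 1/54 = 1/2
P(V=2 | obs) = 1/108 / 1/54 = 1/2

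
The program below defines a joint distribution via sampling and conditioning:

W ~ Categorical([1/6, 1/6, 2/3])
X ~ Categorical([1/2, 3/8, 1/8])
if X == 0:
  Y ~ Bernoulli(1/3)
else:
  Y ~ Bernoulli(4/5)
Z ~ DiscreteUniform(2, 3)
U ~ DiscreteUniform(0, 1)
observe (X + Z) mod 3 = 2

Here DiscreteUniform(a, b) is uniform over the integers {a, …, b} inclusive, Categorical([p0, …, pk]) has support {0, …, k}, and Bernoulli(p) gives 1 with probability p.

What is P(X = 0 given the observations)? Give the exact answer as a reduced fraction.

Enumerate traces; 24 have nonzero weight after conditioning:
  (W=0, X=0, Y=0, Z=2, U=0) weight 1/72
  (W=0, X=0, Y=0, Z=2, U=1) weight 1/72
  (W=0, X=0, Y=1, Z=2, U=0) weight 1/144
  (W=0, X=0, Y=1, Z=2, U=1) weight 1/144
  (W=0, X=2, Y=0, Z=3, U=0) weight 1/960
  (W=0, X=2, Y=0, Z=3, U=1) weight 1/960
  (W=0, X=2, Y=1, Z=3, U=0) weight 1/240
  (W=0, X=2, Y=1, Z=3, U=1) weight 1/240
  … 16 more
Group by X:
  weight(X=0) = 1/4
  weight(X=2) = 1/16
Total weight = 1/4 + 1/16 = 5/16
P(X=0 | obs) = 1/4 / 5/16 = 4/5
P(X=2 | obs) = 1/16 / 5/16 = 1/5

P(X = 0 | obs) = 4/5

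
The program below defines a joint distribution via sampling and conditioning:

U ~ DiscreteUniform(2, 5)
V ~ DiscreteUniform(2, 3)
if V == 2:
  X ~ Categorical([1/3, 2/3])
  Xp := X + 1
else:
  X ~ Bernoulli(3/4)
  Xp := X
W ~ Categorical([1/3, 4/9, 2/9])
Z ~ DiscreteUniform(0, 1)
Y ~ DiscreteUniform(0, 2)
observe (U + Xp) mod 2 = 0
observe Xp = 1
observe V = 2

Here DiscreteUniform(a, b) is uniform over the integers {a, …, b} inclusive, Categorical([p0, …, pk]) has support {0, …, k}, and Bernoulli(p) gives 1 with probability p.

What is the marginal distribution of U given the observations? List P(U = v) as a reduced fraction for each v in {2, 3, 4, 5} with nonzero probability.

P(U=3) = 1/2, P(U=5) = 1/2

Enumerate traces; 36 have nonzero weight after conditioning:
  (U=3, V=2, X=0, W=0, Z=0, Y=0) weight 1/432
  (U=3, V=2, X=0, W=0, Z=0, Y=1) weight 1/432
  (U=3, V=2, X=0, W=0, Z=0, Y=2) weight 1/432
  (U=3, V=2, X=0, W=0, Z=1, Y=0) weight 1/432
  (U=3, V=2, X=0, W=0, Z=1, Y=1) weight 1/432
  (U=3, V=2, X=0, W=0, Z=1, Y=2) weight 1/432
  (U=3, V=2, X=0, W=1, Z=0, Y=0) weight 1/324
  (U=3, V=2, X=0, W=1, Z=0, Y=1) weight 1/324
  (U=5, V=2, X=0, W=0, Z=0, Y=0) weight 1/432
  … 27 more
Group by U:
  weight(U=3) = 1/24
  weight(U=5) = 1/24
Total weight = 1/24 + 1/24 = 1/12
P(U=3 | obs) = 1/24 / 1/12 = 1/2
P(U=5 | obs) = 1/24 / 1/12 = 1/2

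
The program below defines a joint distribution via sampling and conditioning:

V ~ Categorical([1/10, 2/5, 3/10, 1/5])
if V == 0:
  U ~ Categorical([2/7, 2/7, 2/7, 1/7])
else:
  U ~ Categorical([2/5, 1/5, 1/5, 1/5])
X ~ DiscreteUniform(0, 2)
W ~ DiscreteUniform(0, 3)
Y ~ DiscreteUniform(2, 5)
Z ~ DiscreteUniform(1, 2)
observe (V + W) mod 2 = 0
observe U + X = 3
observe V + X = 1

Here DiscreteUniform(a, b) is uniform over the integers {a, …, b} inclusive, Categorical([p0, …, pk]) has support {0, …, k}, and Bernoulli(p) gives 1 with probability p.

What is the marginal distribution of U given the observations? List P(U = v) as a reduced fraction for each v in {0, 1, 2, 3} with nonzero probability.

P(U=2) = 5/19, P(U=3) = 14/19

Enumerate traces; 32 have nonzero weight after conditioning:
  (V=0, U=2, X=1, W=0, Y=2, Z=1) weight 1/3360
  (V=0, U=2, X=1, W=0, Y=2, Z=2) weight 1/3360
  (V=0, U=2, X=1, W=0, Y=3, Z=1) weight 1/3360
  (V=0, U=2, X=1, W=0, Y=3, Z=2) weight 1/3360
  (V=0, U=2, X=1, W=0, Y=4, Z=1) weight 1/3360
  (V=0, U=2, X=1, W=0, Y=4, Z=2) weight 1/3360
  (V=0, U=2, X=1, W=0, Y=5, Z=1) weight 1/3360
  (V=0, U=2, X=1, W=0, Y=5, Z=2) weight 1/3360
  (V=1, U=3, X=0, W=1, Y=2, Z=1) weight 1/1200
  … 23 more
Group by U:
  weight(U=2) = 1/210
  weight(U=3) = 1/75
Total weight = 1/210 + 1/75 = 19/1050
P(U=2 | obs) = 1/210 / 19/1050 = 5/19
P(U=3 | obs) = 1/75 / 19/1050 = 14/19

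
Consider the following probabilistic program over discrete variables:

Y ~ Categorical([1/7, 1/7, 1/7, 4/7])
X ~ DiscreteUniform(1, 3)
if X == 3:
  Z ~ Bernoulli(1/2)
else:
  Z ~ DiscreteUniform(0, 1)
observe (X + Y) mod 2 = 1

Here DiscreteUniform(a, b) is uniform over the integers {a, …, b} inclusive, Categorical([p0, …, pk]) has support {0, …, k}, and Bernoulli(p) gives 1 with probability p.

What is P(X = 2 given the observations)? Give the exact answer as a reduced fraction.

P(X = 2 | obs) = 5/9

Enumerate traces; 12 have nonzero weight after conditioning:
  (Y=0, X=1, Z=0) weight 1/42
  (Y=0, X=1, Z=1) weight 1/42
  (Y=0, X=3, Z=0) weight 1/42
  (Y=0, X=3, Z=1) weight 1/42
  (Y=1, X=2, Z=0) weight 1/42
  (Y=1, X=2, Z=1) weight 1/42
  (Y=2, X=1, Z=0) weight 1/42
  (Y=2, X=1, Z=1) weight 1/42
  … 4 more
Group by X:
  weight(X=1) = 2/21
  weight(X=2) = 5/21
  weight(X=3) = 2/21
Total weight = 2/21 + 5/21 + 2/21 = 3/7
P(X=1 | obs) = 2/21 / 3/7 = 2/9
P(X=2 | obs) = 5/21 / 3/7 = 5/9
P(X=3 | obs) = 2/21 / 3/7 = 2/9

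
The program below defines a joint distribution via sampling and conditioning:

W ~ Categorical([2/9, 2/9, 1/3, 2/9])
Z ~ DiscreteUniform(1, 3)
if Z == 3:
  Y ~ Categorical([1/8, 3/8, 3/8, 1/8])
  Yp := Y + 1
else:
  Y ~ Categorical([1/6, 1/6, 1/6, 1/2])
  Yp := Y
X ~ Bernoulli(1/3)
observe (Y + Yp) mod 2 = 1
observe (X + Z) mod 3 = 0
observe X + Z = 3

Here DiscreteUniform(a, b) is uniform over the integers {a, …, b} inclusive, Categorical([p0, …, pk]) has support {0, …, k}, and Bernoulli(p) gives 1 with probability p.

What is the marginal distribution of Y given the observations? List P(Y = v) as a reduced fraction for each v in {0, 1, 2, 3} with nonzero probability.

Enumerate traces; 16 have nonzero weight after conditioning:
  (W=0, Z=3, Y=0, X=0) weight 1/162
  (W=0, Z=3, Y=1, X=0) weight 1/54
  (W=0, Z=3, Y=2, X=0) weight 1/54
  (W=0, Z=3, Y=3, X=0) weight 1/162
  (W=1, Z=3, Y=0, X=0) weight 1/162
  (W=1, Z=3, Y=1, X=0) weight 1/54
  (W=1, Z=3, Y=2, X=0) weight 1/54
  (W=1, Z=3, Y=3, X=0) weight 1/162
  … 8 more
Group by Y:
  weight(Y=0) = 1/36
  weight(Y=1) = 1/12
  weight(Y=2) = 1/12
  weight(Y=3) = 1/36
Total weight = 1/36 + 1/12 + 1/12 + 1/36 = 2/9
P(Y=0 | obs) = 1/36 / 2/9 = 1/8
P(Y=1 | obs) = 1/12 / 2/9 = 3/8
P(Y=2 | obs) = 1/12 / 2/9 = 3/8
P(Y=3 | obs) = 1/36 / 2/9 = 1/8

P(Y=0) = 1/8, P(Y=1) = 3/8, P(Y=2) = 3/8, P(Y=3) = 1/8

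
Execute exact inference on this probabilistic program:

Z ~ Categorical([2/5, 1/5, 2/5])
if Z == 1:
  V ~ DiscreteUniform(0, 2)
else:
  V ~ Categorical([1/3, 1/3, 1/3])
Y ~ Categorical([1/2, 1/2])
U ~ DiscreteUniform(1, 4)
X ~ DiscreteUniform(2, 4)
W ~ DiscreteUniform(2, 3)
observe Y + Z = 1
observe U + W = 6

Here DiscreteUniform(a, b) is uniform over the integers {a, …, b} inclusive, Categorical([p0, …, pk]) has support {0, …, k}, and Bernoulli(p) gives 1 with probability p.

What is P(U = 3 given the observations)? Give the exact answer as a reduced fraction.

Enumerate traces; 36 have nonzero weight after conditioning:
  (Z=0, V=0, Y=1, U=3, X=2, W=3) weight 1/360
  (Z=0, V=0, Y=1, U=3, X=3, W=3) weight 1/360
  (Z=0, V=0, Y=1, U=3, X=4, W=3) weight 1/360
  (Z=0, V=0, Y=1, U=4, X=2, W=2) weight 1/360
  (Z=0, V=0, Y=1, U=4, X=3, W=2) weight 1/360
  (Z=0, V=0, Y=1, U=4, X=4, W=2) weight 1/360
  (Z=0, V=1, Y=1, U=3, X=2, W=3) weight 1/360
  (Z=0, V=1, Y=1, U=3, X=3, W=3) weight 1/360
  … 28 more
Group by U:
  weight(U=3) = 3/80
  weight(U=4) = 3/80
Total weight = 3/80 + 3/80 = 3/40
P(U=3 | obs) = 3/80 / 3/40 = 1/2
P(U=4 | obs) = 3/80 / 3/40 = 1/2

P(U = 3 | obs) = 1/2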